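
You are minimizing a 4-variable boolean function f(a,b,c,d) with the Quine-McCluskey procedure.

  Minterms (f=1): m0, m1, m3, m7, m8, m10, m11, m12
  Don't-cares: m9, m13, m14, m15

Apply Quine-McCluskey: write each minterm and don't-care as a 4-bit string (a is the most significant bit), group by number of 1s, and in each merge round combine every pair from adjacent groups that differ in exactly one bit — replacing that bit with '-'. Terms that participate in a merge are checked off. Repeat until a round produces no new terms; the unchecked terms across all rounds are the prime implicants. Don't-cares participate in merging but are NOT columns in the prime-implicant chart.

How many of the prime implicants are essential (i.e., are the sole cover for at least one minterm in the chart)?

3

[col 0] 0000*, 0001*, 0011*, 0111*, 1000*, 1001*, 1010*, 1011*, 1100*, 1101*, 1110*, 1111*
[col 1] -000*, -001*, -011*, -111*, 0-11*, 00-1*, 000-*, 1-00*, 1-01*, 1-10*, 1-11*, 10-0*, 10-1*, 100-*, 101-*, 11-0*, 11-1*, 110-*, 111-*
[col 2] --11, -0-1, -00-, 1--0*, 1--1*, 1-0-*, 1-1-*, 10--*, 11--*
[col 3] 1---
Prime implicants: --11, -0-1, -00-, 1---
PI chart (minterm → PIs covering it):
  0 | -00-  (sole → essential)
  1 | -0-1,-00-
  3 | --11,-0-1
  7 | --11  (sole → essential)
  8 | -00-,1---
  10 | 1---  (sole → essential)
  11 | --11,-0-1,1---
  12 | 1---  (sole → essential)
Essential prime implicants: --11, -00-, 1---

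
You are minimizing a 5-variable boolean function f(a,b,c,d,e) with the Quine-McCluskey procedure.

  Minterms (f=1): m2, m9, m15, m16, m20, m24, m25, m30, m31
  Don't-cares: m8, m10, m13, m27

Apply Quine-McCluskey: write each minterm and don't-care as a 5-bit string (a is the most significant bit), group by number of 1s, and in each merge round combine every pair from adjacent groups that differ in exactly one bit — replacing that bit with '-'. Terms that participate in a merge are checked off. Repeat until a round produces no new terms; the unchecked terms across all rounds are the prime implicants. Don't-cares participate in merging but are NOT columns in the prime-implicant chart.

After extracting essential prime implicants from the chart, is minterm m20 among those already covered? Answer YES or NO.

[col 0] 00010*, 01000*, 01001*, 01010*, 01101*, 01111*, 10000*, 10100*, 11000*, 11001*, 11011*, 11110*, 11111*
[col 1] -1000*, -1001*, -1111, 0-010, 01-01, 010-0, 0100-*, 011-1, 1-000, 10-00, 11-11, 110-1, 1100-*, 1111-
[col 2] -100-
Prime implicants: -100-, -1111, 0-010, 01-01, 010-0, 011-1, 1-000, 10-00, 11-11, 110-1, 1111-
PI chart (minterm → PIs covering it):
  2 | 0-010  (sole → essential)
  9 | -100-,01-01
  15 | -1111,011-1
  16 | 1-000,10-00
  20 | 10-00  (sole → essential)
  24 | -100-,1-000
  25 | -100-,110-1
  30 | 1111-  (sole → essential)
  31 | -1111,11-11,1111-
Essential prime implicants: 0-010, 10-00, 1111-

YES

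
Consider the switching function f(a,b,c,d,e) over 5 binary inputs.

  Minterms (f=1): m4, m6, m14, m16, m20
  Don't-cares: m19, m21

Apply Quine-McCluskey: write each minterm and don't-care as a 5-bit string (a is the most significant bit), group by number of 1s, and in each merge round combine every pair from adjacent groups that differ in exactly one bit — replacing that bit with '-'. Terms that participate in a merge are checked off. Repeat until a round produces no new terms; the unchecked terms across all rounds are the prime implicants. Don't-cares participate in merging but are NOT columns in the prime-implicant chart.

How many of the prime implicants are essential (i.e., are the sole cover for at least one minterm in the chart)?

[col 0] 00100*, 00110*, 01110*, 10000*, 10011, 10100*, 10101*
[col 1] -0100, 0-110, 001-0, 10-00, 1010-
Prime implicants: -0100, 0-110, 001-0, 10-00, 10011, 1010-
PI chart (minterm → PIs covering it):
  4 | -0100,001-0
  6 | 0-110,001-0
  14 | 0-110  (sole → essential)
  16 | 10-00  (sole → essential)
  20 | -0100,10-00,1010-
Essential prime implicants: 0-110, 10-00

2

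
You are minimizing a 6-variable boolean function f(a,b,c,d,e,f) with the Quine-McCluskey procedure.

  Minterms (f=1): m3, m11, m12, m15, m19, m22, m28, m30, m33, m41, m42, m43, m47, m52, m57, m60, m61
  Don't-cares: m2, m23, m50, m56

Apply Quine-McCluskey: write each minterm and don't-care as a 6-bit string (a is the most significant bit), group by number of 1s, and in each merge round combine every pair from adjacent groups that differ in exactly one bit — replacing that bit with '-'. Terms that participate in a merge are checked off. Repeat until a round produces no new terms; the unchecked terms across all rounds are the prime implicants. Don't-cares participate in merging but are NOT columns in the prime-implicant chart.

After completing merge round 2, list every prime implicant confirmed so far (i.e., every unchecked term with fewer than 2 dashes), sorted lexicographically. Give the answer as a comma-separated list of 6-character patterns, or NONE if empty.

-11100, 0-0011, 0-1100, 00-011, 00001-, 01-110, 010-11, 01011-, 0111-0, 1-1001, 10-001, 1010-1, 10101-, 11-100, 110010

size-2^0 implicants → 000010(✓)  000011(✓)  001011(✓)  001100(✓)  001111(✓)  010011(✓)  010110(✓)  010111(✓)  011100(✓)  011110(✓)  100001(✓)  101001(✓)  101010(✓)  101011(✓)  101111(✓)  110010  110100(✓)  111000(✓)  111001(✓)  111100(✓)  111101(✓)
size-2^1 implicants → -01011(✓)  -01111(✓)  -11100  0-0011  0-1100  00-011  00001-  001-11(✓)  01-110  010-11  01011-  0111-0  1-1001  10-001  101-11(✓)  1010-1  10101-  11-100  111-00(✓)  111-01(✓)  11100-(✓)  11110-(✓)
size-2^2 implicants → -01-11  111-0-
Unchecked terms (primes): -01-11, -11100, 0-0011, 0-1100, 00-011, 00001-, 01-110, 010-11, 01011-, 0111-0, 1-1001, 10-001, 1010-1, 10101-, 11-100, 110010, 111-0-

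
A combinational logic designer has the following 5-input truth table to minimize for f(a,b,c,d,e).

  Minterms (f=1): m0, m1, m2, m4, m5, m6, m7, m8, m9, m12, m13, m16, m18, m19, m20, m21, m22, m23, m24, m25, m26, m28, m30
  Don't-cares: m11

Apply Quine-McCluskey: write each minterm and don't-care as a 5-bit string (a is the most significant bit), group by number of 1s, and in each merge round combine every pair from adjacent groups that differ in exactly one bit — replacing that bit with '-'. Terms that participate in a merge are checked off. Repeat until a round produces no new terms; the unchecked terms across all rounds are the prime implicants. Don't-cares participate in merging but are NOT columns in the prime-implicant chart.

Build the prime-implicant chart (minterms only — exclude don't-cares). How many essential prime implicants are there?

6

Round 0: 00000✓ 00001✓ 00010✓ 00100✓ 00101✓ 00110✓ 00111✓ 01000✓ 01001✓ 01011✓ 01100✓ 01101✓ 10000✓ 10010✓ 10011✓ 10100✓ 10101✓ 10110✓ 10111✓ 11000✓ 11001✓ 11010✓ 11100✓ 11110✓
Round 1: -0000✓ -0010✓ -0100✓ -0101✓ -0110✓ -0111✓ -1000✓ -1001✓ -1100✓ 0-000✓ 0-001✓ 0-100✓ 0-101✓ 00-00✓ 00-01✓ 00-10✓ 000-0✓ 0000-✓ 001-0✓ 001-1✓ 0010-✓ 0011-✓ 01-00✓ 01-01✓ 010-1 0100-✓ 0110-✓ 1-000✓ 1-010✓ 1-100✓ 1-110✓ 10-00✓ 10-10✓ 10-11✓ 100-0✓ 1001-✓ 101-0✓ 101-1✓ 1010-✓ 1011-✓ 11-00✓ 11-10✓ 110-0✓ 1100-✓ 111-0✓
Round 2: --000✓ --100✓ -0-00✓ -0-10✓ -00-0✓ -01-0✓ -01-1✓ -010-✓ -011-✓ -1-00✓ -100- 0--00✓ 0--01✓ 0-00-✓ 0-10-✓ 00--0✓ 00-0-✓ 001--✓ 01-0-✓ 1--00✓ 1--10✓ 1-0-0✓ 1-1-0✓ 10--0✓ 10-1- 101--✓ 11--0✓
Round 3: ---00 -0--0 -01-- 0--0- 1---0
PIs = {---00, -0--0, -01--, -100-, 0--0-, 010-1, 1---0, 10-1-}
Coverage chart:
  m0: ---00,-0--0,0--0-
  m1: 0--0- ←essential
  m2: -0--0 ←essential
  m4: ---00,-0--0,-01--,0--0-
  m5: -01--,0--0-
  m6: -0--0,-01--
  m7: -01-- ←essential
  m8: ---00,-100-,0--0-
  m9: -100-,0--0-,010-1
  m12: ---00,0--0-
  m13: 0--0- ←essential
  m16: ---00,-0--0,1---0
  m18: -0--0,1---0,10-1-
  m19: 10-1- ←essential
  m20: ---00,-0--0,-01--,1---0
  m21: -01-- ←essential
  m22: -0--0,-01--,1---0,10-1-
  m23: -01--,10-1-
  m24: ---00,-100-,1---0
  m25: -100- ←essential
  m26: 1---0 ←essential
  m28: ---00,1---0
  m30: 1---0 ←essential
Essential: -0--0, -01--, -100-, 0--0-, 1---0, 10-1-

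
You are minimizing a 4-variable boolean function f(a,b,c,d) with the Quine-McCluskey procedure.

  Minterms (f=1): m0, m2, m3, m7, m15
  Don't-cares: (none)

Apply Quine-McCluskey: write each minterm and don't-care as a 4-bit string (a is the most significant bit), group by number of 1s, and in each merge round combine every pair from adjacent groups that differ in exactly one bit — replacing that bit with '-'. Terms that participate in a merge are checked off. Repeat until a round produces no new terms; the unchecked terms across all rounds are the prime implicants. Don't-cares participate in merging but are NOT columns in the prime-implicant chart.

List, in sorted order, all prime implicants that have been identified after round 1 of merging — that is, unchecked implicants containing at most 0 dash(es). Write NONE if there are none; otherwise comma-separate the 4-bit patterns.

Round 0: 0000✓ 0010✓ 0011✓ 0111✓ 1111✓
Round 1: -111 0-11 00-0 001-
PIs = {-111, 0-11, 00-0, 001-}

NONE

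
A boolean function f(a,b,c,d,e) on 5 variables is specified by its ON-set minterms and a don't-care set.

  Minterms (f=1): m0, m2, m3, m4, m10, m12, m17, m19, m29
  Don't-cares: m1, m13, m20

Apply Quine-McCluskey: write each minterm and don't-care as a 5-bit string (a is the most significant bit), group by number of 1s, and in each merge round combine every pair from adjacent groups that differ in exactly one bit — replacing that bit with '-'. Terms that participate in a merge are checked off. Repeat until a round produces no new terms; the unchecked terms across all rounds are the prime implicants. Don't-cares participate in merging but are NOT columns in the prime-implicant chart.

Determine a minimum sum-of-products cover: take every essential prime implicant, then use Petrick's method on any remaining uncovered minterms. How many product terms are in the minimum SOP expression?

5

size-2^0 implicants → 00000(✓)  00001(✓)  00010(✓)  00011(✓)  00100(✓)  01010(✓)  01100(✓)  01101(✓)  10001(✓)  10011(✓)  10100(✓)  11101(✓)
size-2^1 implicants → -0001(✓)  -0011(✓)  -0100  -1101  0-010  0-100  00-00  000-0(✓)  000-1(✓)  0000-(✓)  0001-(✓)  0110-  100-1(✓)
size-2^2 implicants → -00-1  000--
Unchecked terms (primes): -00-1, -0100, -1101, 0-010, 0-100, 00-00, 000--, 0110-
Minterm coverage:
  m0 ⊆ 00-00,000--
  m2 ⊆ 0-010,000--
  m3 ⊆ -00-1,000--
  m4 ⊆ -0100,0-100,00-00
  m10 ⊆ 0-010 [E]
  m12 ⊆ 0-100,0110-
  m17 ⊆ -00-1 [E]
  m19 ⊆ -00-1 [E]
  m29 ⊆ -1101 [E]
E = {-00-1, -1101, 0-010}
Petrick residual → 0-100, 00-00
Cover = b'c'e + bcd'e + a'c'de' + a'cd'e' + a'b'd'e'  |cover|=5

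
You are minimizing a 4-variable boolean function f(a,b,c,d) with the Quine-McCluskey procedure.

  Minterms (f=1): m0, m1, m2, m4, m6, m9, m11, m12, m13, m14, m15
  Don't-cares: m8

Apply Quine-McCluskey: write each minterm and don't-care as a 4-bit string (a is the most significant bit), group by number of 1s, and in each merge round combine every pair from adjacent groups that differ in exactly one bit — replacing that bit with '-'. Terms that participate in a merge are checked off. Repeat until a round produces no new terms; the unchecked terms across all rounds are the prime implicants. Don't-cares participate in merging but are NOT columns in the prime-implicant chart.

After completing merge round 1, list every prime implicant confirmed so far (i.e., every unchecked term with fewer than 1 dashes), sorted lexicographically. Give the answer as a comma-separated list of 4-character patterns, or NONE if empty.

NONE

size-2^0 implicants → 0000(✓)  0001(✓)  0010(✓)  0100(✓)  0110(✓)  1000(✓)  1001(✓)  1011(✓)  1100(✓)  1101(✓)  1110(✓)  1111(✓)
size-2^1 implicants → -000(✓)  -001(✓)  -100(✓)  -110(✓)  0-00(✓)  0-10(✓)  00-0(✓)  000-(✓)  01-0(✓)  1-00(✓)  1-01(✓)  1-11(✓)  10-1(✓)  100-(✓)  11-0(✓)  11-1(✓)  110-(✓)  111-(✓)
size-2^2 implicants → --00  -00-  -1-0  0--0  1--1  1-0-  11--
Unchecked terms (primes): --00, -00-, -1-0, 0--0, 1--1, 1-0-, 11--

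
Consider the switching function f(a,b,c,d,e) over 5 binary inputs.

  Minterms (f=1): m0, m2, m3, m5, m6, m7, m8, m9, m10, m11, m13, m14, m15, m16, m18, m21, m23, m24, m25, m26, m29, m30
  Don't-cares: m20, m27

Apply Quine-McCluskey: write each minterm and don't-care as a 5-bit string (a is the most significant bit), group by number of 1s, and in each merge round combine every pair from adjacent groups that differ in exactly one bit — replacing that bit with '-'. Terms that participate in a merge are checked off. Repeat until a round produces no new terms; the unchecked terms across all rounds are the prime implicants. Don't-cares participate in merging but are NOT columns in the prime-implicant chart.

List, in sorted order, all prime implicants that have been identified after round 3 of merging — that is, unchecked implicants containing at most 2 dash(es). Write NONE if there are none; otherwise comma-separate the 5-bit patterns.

--101, -01-1, -1-01, -1-10, 0-1-1, 01--1, 10-00, 1010-

[col 0] 00000*, 00010*, 00011*, 00101*, 00110*, 00111*, 01000*, 01001*, 01010*, 01011*, 01101*, 01110*, 01111*, 10000*, 10010*, 10100*, 10101*, 10111*, 11000*, 11001*, 11010*, 11011*, 11101*, 11110*
[col 1] -0000*, -0010*, -0101*, -0111*, -1000*, -1001*, -1010*, -1011*, -1101*, -1110*, 0-000*, 0-010*, 0-011*, 0-101*, 0-110*, 0-111*, 00-10*, 00-11*, 000-0*, 0001-*, 001-1*, 0011-*, 01-01*, 01-10*, 01-11*, 010-0*, 010-1*, 0100-*, 0101-*, 011-1*, 0111-*, 1-000*, 1-010*, 1-101*, 10-00, 100-0*, 101-1*, 1010-, 11-01*, 11-10*, 110-0*, 110-1*, 1100-*, 1101-*
[col 2] --000*, --010*, --101, -00-0*, -01-1, -1-01, -1-10, -10-0*, -10-1*, -100-*, -101-*, 0--10*, 0--11*, 0-0-0*, 0-01-*, 0-1-1, 0-11-*, 00-1-*, 01--1, 01-1-*, 010--*, 1-0-0*, 110--*
[col 3] --0-0, -10--, 0--1-
Prime implicants: --0-0, --101, -01-1, -1-01, -1-10, -10--, 0--1-, 0-1-1, 01--1, 10-00, 1010-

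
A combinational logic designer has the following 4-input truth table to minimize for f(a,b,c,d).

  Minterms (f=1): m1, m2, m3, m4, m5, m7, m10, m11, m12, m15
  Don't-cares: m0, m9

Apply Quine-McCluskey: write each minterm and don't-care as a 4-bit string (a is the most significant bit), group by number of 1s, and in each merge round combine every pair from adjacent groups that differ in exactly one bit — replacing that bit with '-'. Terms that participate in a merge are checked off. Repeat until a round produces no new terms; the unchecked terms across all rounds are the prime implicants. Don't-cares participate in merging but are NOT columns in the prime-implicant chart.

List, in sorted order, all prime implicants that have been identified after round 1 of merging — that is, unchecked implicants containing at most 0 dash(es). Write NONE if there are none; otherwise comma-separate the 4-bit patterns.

NONE

size-2^0 implicants → 0000(✓)  0001(✓)  0010(✓)  0011(✓)  0100(✓)  0101(✓)  0111(✓)  1001(✓)  1010(✓)  1011(✓)  1100(✓)  1111(✓)
size-2^1 implicants → -001(✓)  -010(✓)  -011(✓)  -100  -111(✓)  0-00(✓)  0-01(✓)  0-11(✓)  00-0(✓)  00-1(✓)  000-(✓)  001-(✓)  01-1(✓)  010-(✓)  1-11(✓)  10-1(✓)  101-(✓)
size-2^2 implicants → --11  -0-1  -01-  0--1  0-0-  00--
Unchecked terms (primes): --11, -0-1, -01-, -100, 0--1, 0-0-, 00--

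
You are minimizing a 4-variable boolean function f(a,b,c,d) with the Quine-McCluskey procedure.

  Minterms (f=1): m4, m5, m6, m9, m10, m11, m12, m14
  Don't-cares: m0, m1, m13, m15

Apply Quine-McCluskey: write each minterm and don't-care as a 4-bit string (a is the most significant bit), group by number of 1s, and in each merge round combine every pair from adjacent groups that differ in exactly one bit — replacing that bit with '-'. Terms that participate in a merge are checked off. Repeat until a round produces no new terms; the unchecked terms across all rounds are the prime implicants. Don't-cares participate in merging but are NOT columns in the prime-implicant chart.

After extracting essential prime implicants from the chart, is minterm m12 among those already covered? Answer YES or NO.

YES

[col 0] 0000*, 0001*, 0100*, 0101*, 0110*, 1001*, 1010*, 1011*, 1100*, 1101*, 1110*, 1111*
[col 1] -001*, -100*, -101*, -110*, 0-00*, 0-01*, 000-*, 01-0*, 010-*, 1-01*, 1-10*, 1-11*, 10-1*, 101-*, 11-0*, 11-1*, 110-*, 111-*
[col 2] --01, -1-0, -10-, 0-0-, 1--1, 1-1-, 11--
Prime implicants: --01, -1-0, -10-, 0-0-, 1--1, 1-1-, 11--
PI chart (minterm → PIs covering it):
  4 | -1-0,-10-,0-0-
  5 | --01,-10-,0-0-
  6 | -1-0  (sole → essential)
  9 | --01,1--1
  10 | 1-1-  (sole → essential)
  11 | 1--1,1-1-
  12 | -1-0,-10-,11--
  14 | -1-0,1-1-,11--
Essential prime implicants: -1-0, 1-1-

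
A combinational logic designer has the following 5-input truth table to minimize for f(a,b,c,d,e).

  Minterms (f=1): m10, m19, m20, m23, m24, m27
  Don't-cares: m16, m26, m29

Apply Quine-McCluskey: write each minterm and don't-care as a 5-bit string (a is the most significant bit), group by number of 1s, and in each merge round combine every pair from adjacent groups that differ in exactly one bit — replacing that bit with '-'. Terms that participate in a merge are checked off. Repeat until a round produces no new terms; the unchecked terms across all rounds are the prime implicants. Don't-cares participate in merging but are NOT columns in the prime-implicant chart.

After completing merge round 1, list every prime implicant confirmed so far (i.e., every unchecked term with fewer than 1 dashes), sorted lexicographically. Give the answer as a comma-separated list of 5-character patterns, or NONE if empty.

Round 0: 01010✓ 10000✓ 10011✓ 10100✓ 10111✓ 11000✓ 11010✓ 11011✓ 11101
Round 1: -1010 1-000 1-011 10-00 10-11 110-0 1101-
PIs = {-1010, 1-000, 1-011, 10-00, 10-11, 110-0, 1101-, 11101}

11101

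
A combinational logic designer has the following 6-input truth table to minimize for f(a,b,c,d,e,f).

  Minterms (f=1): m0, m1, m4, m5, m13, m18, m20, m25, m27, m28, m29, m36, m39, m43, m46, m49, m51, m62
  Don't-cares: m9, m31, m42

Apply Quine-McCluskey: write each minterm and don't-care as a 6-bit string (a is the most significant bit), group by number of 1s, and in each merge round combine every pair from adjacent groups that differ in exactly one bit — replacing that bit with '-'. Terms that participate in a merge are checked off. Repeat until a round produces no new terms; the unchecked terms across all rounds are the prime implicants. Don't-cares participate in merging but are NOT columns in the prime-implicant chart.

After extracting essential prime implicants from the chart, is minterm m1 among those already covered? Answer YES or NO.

YES

[col 0] 000000*, 000001*, 000100*, 000101*, 001001*, 001101*, 010010, 010100*, 011001*, 011011*, 011100*, 011101*, 011111*, 100100*, 100111, 101010*, 101011*, 101110*, 110001*, 110011*, 111110*
[col 1] -00100, 0-0100, 0-1001*, 0-1101*, 00-001*, 00-101*, 000-00*, 000-01*, 00000-*, 00010-*, 001-01*, 01-100, 011-01*, 011-11*, 0110-1*, 0111-1*, 01110-, 1-1110, 101-10, 10101-, 1100-1
[col 2] 0-1-01, 00--01, 000-0-, 011--1
Prime implicants: -00100, 0-0100, 0-1-01, 00--01, 000-0-, 01-100, 010010, 011--1, 01110-, 1-1110, 100111, 101-10, 10101-, 1100-1
PI chart (minterm → PIs covering it):
  0 | 000-0-  (sole → essential)
  1 | 00--01,000-0-
  4 | -00100,0-0100,000-0-
  5 | 00--01,000-0-
  13 | 0-1-01,00--01
  18 | 010010  (sole → essential)
  20 | 0-0100,01-100
  25 | 0-1-01,011--1
  27 | 011--1  (sole → essential)
  28 | 01-100,01110-
  29 | 0-1-01,011--1,01110-
  36 | -00100  (sole → essential)
  39 | 100111  (sole → essential)
  43 | 10101-  (sole → essential)
  46 | 1-1110,101-10
  49 | 1100-1  (sole → essential)
  51 | 1100-1  (sole → essential)
  62 | 1-1110  (sole → essential)
Essential prime implicants: -00100, 000-0-, 010010, 011--1, 1-1110, 100111, 10101-, 1100-1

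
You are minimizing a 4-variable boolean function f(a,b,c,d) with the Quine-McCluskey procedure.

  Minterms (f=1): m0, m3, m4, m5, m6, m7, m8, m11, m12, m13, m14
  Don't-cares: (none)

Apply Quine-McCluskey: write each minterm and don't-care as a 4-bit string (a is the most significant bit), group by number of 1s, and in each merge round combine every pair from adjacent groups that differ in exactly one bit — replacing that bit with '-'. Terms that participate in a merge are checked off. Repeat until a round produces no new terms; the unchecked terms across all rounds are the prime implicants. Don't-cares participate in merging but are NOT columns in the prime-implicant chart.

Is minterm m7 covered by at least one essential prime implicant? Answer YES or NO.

size-2^0 implicants → 0000(✓)  0011(✓)  0100(✓)  0101(✓)  0110(✓)  0111(✓)  1000(✓)  1011(✓)  1100(✓)  1101(✓)  1110(✓)
size-2^1 implicants → -000(✓)  -011  -100(✓)  -101(✓)  -110(✓)  0-00(✓)  0-11  01-0(✓)  01-1(✓)  010-(✓)  011-(✓)  1-00(✓)  11-0(✓)  110-(✓)
size-2^2 implicants → --00  -1-0  -10-  01--
Unchecked terms (primes): --00, -011, -1-0, -10-, 0-11, 01--
Minterm coverage:
  m0 ⊆ --00 [E]
  m3 ⊆ -011,0-11
  m4 ⊆ --00,-1-0,-10-,01--
  m5 ⊆ -10-,01--
  m6 ⊆ -1-0,01--
  m7 ⊆ 0-11,01--
  m8 ⊆ --00 [E]
  m11 ⊆ -011 [E]
  m12 ⊆ --00,-1-0,-10-
  m13 ⊆ -10- [E]
  m14 ⊆ -1-0 [E]
E = {--00, -011, -1-0, -10-}

NO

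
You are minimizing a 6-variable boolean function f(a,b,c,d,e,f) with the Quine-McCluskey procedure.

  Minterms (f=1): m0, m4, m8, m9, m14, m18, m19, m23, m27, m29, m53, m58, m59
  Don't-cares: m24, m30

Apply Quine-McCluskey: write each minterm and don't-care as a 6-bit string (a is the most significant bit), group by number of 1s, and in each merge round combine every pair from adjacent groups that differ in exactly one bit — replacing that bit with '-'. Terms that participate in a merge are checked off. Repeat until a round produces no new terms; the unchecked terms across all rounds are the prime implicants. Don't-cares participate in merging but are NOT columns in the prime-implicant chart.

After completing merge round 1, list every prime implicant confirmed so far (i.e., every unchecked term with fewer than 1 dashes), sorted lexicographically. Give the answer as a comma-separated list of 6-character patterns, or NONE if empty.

size-2^0 implicants → 000000(✓)  000100(✓)  001000(✓)  001001(✓)  001110(✓)  010010(✓)  010011(✓)  010111(✓)  011000(✓)  011011(✓)  011101  011110(✓)  110101  111010(✓)  111011(✓)
size-2^1 implicants → -11011  0-1000  0-1110  00-000  000-00  00100-  01-011  010-11  01001-  11101-
Unchecked terms (primes): -11011, 0-1000, 0-1110, 00-000, 000-00, 00100-, 01-011, 010-11, 01001-, 011101, 110101, 11101-

011101, 110101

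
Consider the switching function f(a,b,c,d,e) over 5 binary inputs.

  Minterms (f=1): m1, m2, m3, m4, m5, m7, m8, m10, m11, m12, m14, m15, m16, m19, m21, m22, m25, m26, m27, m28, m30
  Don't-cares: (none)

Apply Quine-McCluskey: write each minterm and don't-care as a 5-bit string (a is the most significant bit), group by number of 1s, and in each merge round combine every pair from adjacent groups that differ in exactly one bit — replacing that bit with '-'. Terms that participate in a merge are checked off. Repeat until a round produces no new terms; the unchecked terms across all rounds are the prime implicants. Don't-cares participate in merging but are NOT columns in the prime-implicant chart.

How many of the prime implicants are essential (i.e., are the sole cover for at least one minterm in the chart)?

9

[col 0] 00001*, 00010*, 00011*, 00100*, 00101*, 00111*, 01000*, 01010*, 01011*, 01100*, 01110*, 01111*, 10000, 10011*, 10101*, 10110*, 11001*, 11010*, 11011*, 11100*, 11110*
[col 1] -0011*, -0101, -1010*, -1011*, -1100*, -1110*, 0-010*, 0-011*, 0-100, 0-111*, 00-01*, 00-11*, 000-1*, 0001-*, 001-1*, 0010-, 01-00*, 01-10*, 01-11*, 010-0*, 0101-*, 011-0*, 0111-*, 1-011*, 1-110, 11-10*, 110-1, 1101-*, 111-0*
[col 2] --011, -1-10, -101-, -11-0, 0--11, 0-01-, 00--1, 01--0, 01-1-
Prime implicants: --011, -0101, -1-10, -101-, -11-0, 0--11, 0-01-, 0-100, 00--1, 0010-, 01--0, 01-1-, 1-110, 10000, 110-1
PI chart (minterm → PIs covering it):
  1 | 00--1  (sole → essential)
  2 | 0-01-  (sole → essential)
  3 | --011,0--11,0-01-,00--1
  4 | 0-100,0010-
  5 | -0101,00--1,0010-
  7 | 0--11,00--1
  8 | 01--0  (sole → essential)
  10 | -1-10,-101-,0-01-,01--0,01-1-
  11 | --011,-101-,0--11,0-01-,01-1-
  12 | -11-0,0-100,01--0
  14 | -1-10,-11-0,01--0,01-1-
  15 | 0--11,01-1-
  16 | 10000  (sole → essential)
  19 | --011  (sole → essential)
  21 | -0101  (sole → essential)
  22 | 1-110  (sole → essential)
  25 | 110-1  (sole → essential)
  26 | -1-10,-101-
  27 | --011,-101-,110-1
  28 | -11-0  (sole → essential)
  30 | -1-10,-11-0,1-110
Essential prime implicants: --011, -0101, -11-0, 0-01-, 00--1, 01--0, 1-110, 10000, 110-1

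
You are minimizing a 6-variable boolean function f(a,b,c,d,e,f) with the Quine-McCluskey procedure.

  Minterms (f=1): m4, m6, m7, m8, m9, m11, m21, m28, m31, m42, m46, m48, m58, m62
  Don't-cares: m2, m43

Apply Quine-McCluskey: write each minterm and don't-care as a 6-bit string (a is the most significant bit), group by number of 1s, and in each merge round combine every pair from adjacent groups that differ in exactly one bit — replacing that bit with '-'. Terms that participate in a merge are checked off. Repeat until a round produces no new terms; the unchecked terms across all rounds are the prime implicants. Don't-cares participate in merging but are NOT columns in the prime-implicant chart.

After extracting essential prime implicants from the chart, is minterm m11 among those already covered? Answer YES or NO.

Round 0: 000010✓ 000100✓ 000110✓ 000111✓ 001000✓ 001001✓ 001011✓ 010101 011100 011111 101010✓ 101011✓ 101110✓ 110000 111010✓ 111110✓
Round 1: -01011 000-10 0001-0 00011- 0010-1 00100- 1-1010✓ 1-1110✓ 101-10✓ 10101- 111-10✓
Round 2: 1-1-10
PIs = {-01011, 000-10, 0001-0, 00011-, 0010-1, 00100-, 010101, 011100, 011111, 1-1-10, 10101-, 110000}
Coverage chart:
  m4: 0001-0 ←essential
  m6: 000-10,0001-0,00011-
  m7: 00011- ←essential
  m8: 00100- ←essential
  m9: 0010-1,00100-
  m11: -01011,0010-1
  m21: 010101 ←essential
  m28: 011100 ←essential
  m31: 011111 ←essential
  m42: 1-1-10,10101-
  m46: 1-1-10 ←essential
  m48: 110000 ←essential
  m58: 1-1-10 ←essential
  m62: 1-1-10 ←essential
Essential: 0001-0, 00011-, 00100-, 010101, 011100, 011111, 1-1-10, 110000

NO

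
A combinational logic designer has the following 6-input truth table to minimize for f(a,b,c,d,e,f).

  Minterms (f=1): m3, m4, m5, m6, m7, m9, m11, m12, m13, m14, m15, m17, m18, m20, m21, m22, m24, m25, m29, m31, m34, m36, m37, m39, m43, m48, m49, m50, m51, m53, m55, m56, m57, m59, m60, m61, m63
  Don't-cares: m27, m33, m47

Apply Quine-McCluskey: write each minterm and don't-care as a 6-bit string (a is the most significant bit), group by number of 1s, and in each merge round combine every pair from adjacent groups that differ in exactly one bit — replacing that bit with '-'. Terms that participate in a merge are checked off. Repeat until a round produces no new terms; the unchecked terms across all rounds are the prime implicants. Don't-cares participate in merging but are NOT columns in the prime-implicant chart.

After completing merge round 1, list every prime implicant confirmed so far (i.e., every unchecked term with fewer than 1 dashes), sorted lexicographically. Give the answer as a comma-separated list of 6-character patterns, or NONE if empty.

size-2^0 implicants → 000011(✓)  000100(✓)  000101(✓)  000110(✓)  000111(✓)  001001(✓)  001011(✓)  001100(✓)  001101(✓)  001110(✓)  001111(✓)  010001(✓)  010010(✓)  010100(✓)  010101(✓)  010110(✓)  011000(✓)  011001(✓)  011011(✓)  011101(✓)  011111(✓)  100001(✓)  100010(✓)  100100(✓)  100101(✓)  100111(✓)  101011(✓)  101111(✓)  110000(✓)  110001(✓)  110010(✓)  110011(✓)  110101(✓)  110111(✓)  111000(✓)  111001(✓)  111011(✓)  111100(✓)  111101(✓)  111111(✓)
size-2^1 implicants → -00100(✓)  -00101(✓)  -00111(✓)  -01011(✓)  -01111(✓)  -10001(✓)  -10010  -10101(✓)  -11000(✓)  -11001(✓)  -11011(✓)  -11101(✓)  -11111(✓)  0-0100(✓)  0-0101(✓)  0-0110(✓)  0-1001(✓)  0-1011(✓)  0-1101(✓)  0-1111(✓)  00-011(✓)  00-100(✓)  00-101(✓)  00-110(✓)  00-111(✓)  000-11(✓)  0001-0(✓)  0001-1(✓)  00010-(✓)  00011-(✓)  001-01(✓)  001-11(✓)  0010-1(✓)  0011-0(✓)  0011-1(✓)  00110-(✓)  00111-(✓)  01-001(✓)  01-101(✓)  010-01(✓)  010-10  0101-0(✓)  01010-(✓)  011-01(✓)  011-11(✓)  0110-1(✓)  01100-(✓)  0111-1(✓)  1-0001(✓)  1-0010  1-0101(✓)  1-0111(✓)  1-1011(✓)  1-1111(✓)  10-111(✓)  100-01(✓)  1001-1(✓)  10010-(✓)  101-11(✓)  11-000(✓)  11-001(✓)  11-011(✓)  11-101(✓)  11-111(✓)  110-01(✓)  110-11(✓)  1100-0(✓)  1100-1(✓)  11000-(✓)  11001-(✓)  1101-1(✓)  111-00(✓)  111-01(✓)  111-11(✓)  1110-1(✓)  11100-(✓)  1111-1(✓)  11110-(✓)
size-2^2 implicants → --0101  --1011(✓)  --1111(✓)  -0-111  -001-1  -0010-  -01-11(✓)  -1-001(✓)  -1-101(✓)  -10-01(✓)  -11-01(✓)  -11-11(✓)  -110-1(✓)  -1100-  -111-1(✓)  0--101  0-01-0  0-010-  0-1-01(✓)  0-1-11(✓)  0-10-1(✓)  0-11-1(✓)  00--11  00-1-0(✓)  00-1-1(✓)  00-10-(✓)  00-11-(✓)  0001--(✓)  001--1(✓)  0011--(✓)  01--01(✓)  011--1(✓)  1--111  1-0-01  1-01-1  1-1-11(✓)  11--01(✓)  11--11(✓)  11-0-1(✓)  11-00-  11-1-1(✓)  110--1(✓)  1100--  111--1(✓)  111-0-
size-2^3 implicants → --1-11  -1--01  -11--1  0-1--1  00-1--  11---1
Unchecked terms (primes): --0101, --1-11, -0-111, -001-1, -0010-, -1--01, -10010, -11--1, -1100-, 0--101, 0-01-0, 0-010-, 0-1--1, 00--11, 00-1--, 010-10, 1--111, 1-0-01, 1-0010, 1-01-1, 11---1, 11-00-, 1100--, 111-0-

NONE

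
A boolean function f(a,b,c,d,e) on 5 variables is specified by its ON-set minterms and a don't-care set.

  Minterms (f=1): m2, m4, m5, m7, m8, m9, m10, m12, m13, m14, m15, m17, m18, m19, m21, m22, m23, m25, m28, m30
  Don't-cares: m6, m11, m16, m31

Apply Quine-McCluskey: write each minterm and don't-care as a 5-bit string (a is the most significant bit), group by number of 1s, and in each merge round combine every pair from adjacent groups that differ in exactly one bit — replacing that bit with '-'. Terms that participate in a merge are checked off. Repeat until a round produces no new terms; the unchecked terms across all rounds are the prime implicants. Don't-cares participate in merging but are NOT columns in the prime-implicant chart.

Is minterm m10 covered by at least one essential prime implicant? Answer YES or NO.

Round 0: 00010✓ 00100✓ 00101✓ 00110✓ 00111✓ 01000✓ 01001✓ 01010✓ 01011✓ 01100✓ 01101✓ 01110✓ 01111✓ 10000✓ 10001✓ 10010✓ 10011✓ 10101✓ 10110✓ 10111✓ 11001✓ 11100✓ 11110✓ 11111✓
Round 1: -0010✓ -0101✓ -0110✓ -0111✓ -1001 -1100✓ -1110✓ -1111✓ 0-010✓ 0-100✓ 0-101✓ 0-110✓ 0-111✓ 00-10✓ 001-0✓ 001-1✓ 0010-✓ 0011-✓ 01-00✓ 01-01✓ 01-10✓ 01-11✓ 010-0✓ 010-1✓ 0100-✓ 0101-✓ 011-0✓ 011-1✓ 0110-✓ 0111-✓ 1-001 1-110✓ 1-111✓ 10-01✓ 10-10✓ 10-11✓ 100-0✓ 100-1✓ 1000-✓ 1001-✓ 101-1✓ 1011-✓ 111-0✓ 1111-✓
Round 2: --110✓ --111✓ -0-10 -01-1 -011-✓ -11-0 -111-✓ 0--10 0-1-0✓ 0-1-1✓ 0-10-✓ 0-11-✓ 001--✓ 01--0✓ 01--1✓ 01-0-✓ 01-1-✓ 010--✓ 011--✓ 1-11-✓ 10--1 10-1- 100--
Round 3: --11- 0-1-- 01---
PIs = {--11-, -0-10, -01-1, -1001, -11-0, 0--10, 0-1--, 01---, 1-001, 10--1, 10-1-, 100--}
Coverage chart:
  m2: -0-10,0--10
  m4: 0-1-- ←essential
  m5: -01-1,0-1--
  m7: --11-,-01-1,0-1--
  m8: 01--- ←essential
  m9: -1001,01---
  m10: 0--10,01---
  m12: -11-0,0-1--,01---
  m13: 0-1--,01---
  m14: --11-,-11-0,0--10,0-1--,01---
  m15: --11-,0-1--,01---
  m17: 1-001,10--1,100--
  m18: -0-10,10-1-,100--
  m19: 10--1,10-1-,100--
  m21: -01-1,10--1
  m22: --11-,-0-10,10-1-
  m23: --11-,-01-1,10--1,10-1-
  m25: -1001,1-001
  m28: -11-0 ←essential
  m30: --11-,-11-0
Essential: -11-0, 0-1--, 01---

YES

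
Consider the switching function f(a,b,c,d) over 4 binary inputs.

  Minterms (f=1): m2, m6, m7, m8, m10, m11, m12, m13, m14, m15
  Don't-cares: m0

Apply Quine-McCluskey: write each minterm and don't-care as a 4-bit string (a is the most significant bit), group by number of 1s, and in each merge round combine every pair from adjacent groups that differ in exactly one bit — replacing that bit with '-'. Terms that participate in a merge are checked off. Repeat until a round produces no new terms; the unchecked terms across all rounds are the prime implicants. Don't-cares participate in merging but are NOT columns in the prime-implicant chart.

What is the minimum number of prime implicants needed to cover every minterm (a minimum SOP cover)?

4

size-2^0 implicants → 0000(✓)  0010(✓)  0110(✓)  0111(✓)  1000(✓)  1010(✓)  1011(✓)  1100(✓)  1101(✓)  1110(✓)  1111(✓)
size-2^1 implicants → -000(✓)  -010(✓)  -110(✓)  -111(✓)  0-10(✓)  00-0(✓)  011-(✓)  1-00(✓)  1-10(✓)  1-11(✓)  10-0(✓)  101-(✓)  11-0(✓)  11-1(✓)  110-(✓)  111-(✓)
size-2^2 implicants → --10  -0-0  -11-  1--0  1-1-  11--
Unchecked terms (primes): --10, -0-0, -11-, 1--0, 1-1-, 11--
Minterm coverage:
  m2 ⊆ --10,-0-0
  m6 ⊆ --10,-11-
  m7 ⊆ -11- [E]
  m8 ⊆ -0-0,1--0
  m10 ⊆ --10,-0-0,1--0,1-1-
  m11 ⊆ 1-1- [E]
  m12 ⊆ 1--0,11--
  m13 ⊆ 11-- [E]
  m14 ⊆ --10,-11-,1--0,1-1-,11--
  m15 ⊆ -11-,1-1-,11--
E = {-11-, 1-1-, 11--}
Petrick residual → -0-0
Cover = b'd' + bc + ac + ab  |cover|=4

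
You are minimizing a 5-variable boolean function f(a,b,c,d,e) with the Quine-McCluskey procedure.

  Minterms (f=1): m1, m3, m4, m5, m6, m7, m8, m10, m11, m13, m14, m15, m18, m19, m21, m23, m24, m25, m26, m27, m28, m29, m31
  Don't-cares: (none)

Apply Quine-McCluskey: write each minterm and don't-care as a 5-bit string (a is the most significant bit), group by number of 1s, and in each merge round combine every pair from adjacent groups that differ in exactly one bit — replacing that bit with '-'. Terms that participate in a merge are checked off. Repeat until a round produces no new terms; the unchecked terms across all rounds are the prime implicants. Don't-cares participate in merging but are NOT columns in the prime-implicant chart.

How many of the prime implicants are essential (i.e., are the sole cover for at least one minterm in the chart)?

[col 0] 00001*, 00011*, 00100*, 00101*, 00110*, 00111*, 01000*, 01010*, 01011*, 01101*, 01110*, 01111*, 10010*, 10011*, 10101*, 10111*, 11000*, 11001*, 11010*, 11011*, 11100*, 11101*, 11111*
[col 1] -0011*, -0101*, -0111*, -1000*, -1010*, -1011*, -1101*, -1111*, 0-011*, 0-101*, 0-110*, 0-111*, 00-01*, 00-11*, 000-1*, 001-0*, 001-1*, 0010-*, 0011-*, 01-10*, 01-11*, 010-0*, 0101-*, 011-1*, 0111-*, 1-010*, 1-011*, 1-101*, 1-111*, 10-11*, 1001-*, 101-1*, 11-00*, 11-01*, 11-11*, 110-0*, 110-1*, 1100-*, 1101-*, 111-1*, 1110-*
[col 2] --011*, --101*, --111*, -0-11*, -01-1*, -1-11*, -10-0, -101-, -11-1*, 0--11*, 0-1-1*, 0-11-, 00--1, 001--, 01-1-, 1--11*, 1-01-, 1-1-1*, 11--1, 11-0-, 110--
[col 3] ---11, --1-1
Prime implicants: ---11, --1-1, -10-0, -101-, 0-11-, 00--1, 001--, 01-1-, 1-01-, 11--1, 11-0-, 110--
PI chart (minterm → PIs covering it):
  1 | 00--1  (sole → essential)
  3 | ---11,00--1
  4 | 001--  (sole → essential)
  5 | --1-1,00--1,001--
  6 | 0-11-,001--
  7 | ---11,--1-1,0-11-,00--1,001--
  8 | -10-0  (sole → essential)
  10 | -10-0,-101-,01-1-
  11 | ---11,-101-,01-1-
  13 | --1-1  (sole → essential)
  14 | 0-11-,01-1-
  15 | ---11,--1-1,0-11-,01-1-
  18 | 1-01-  (sole → essential)
  19 | ---11,1-01-
  21 | --1-1  (sole → essential)
  23 | ---11,--1-1
  24 | -10-0,11-0-,110--
  25 | 11--1,11-0-,110--
  26 | -10-0,-101-,1-01-,110--
  27 | ---11,-101-,1-01-,11--1,110--
  28 | 11-0-  (sole → essential)
  29 | --1-1,11--1,11-0-
  31 | ---11,--1-1,11--1
Essential prime implicants: --1-1, -10-0, 00--1, 001--, 1-01-, 11-0-

6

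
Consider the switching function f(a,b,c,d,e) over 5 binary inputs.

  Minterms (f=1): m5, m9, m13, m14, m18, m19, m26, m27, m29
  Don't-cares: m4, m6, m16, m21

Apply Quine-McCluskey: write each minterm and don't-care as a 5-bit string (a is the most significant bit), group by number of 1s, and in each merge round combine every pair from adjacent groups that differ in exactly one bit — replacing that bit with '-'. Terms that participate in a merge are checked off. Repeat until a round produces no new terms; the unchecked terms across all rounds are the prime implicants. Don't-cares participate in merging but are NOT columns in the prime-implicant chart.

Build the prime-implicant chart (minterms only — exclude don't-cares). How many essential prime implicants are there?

4

size-2^0 implicants → 00100(✓)  00101(✓)  00110(✓)  01001(✓)  01101(✓)  01110(✓)  10000(✓)  10010(✓)  10011(✓)  10101(✓)  11010(✓)  11011(✓)  11101(✓)
size-2^1 implicants → -0101(✓)  -1101(✓)  0-101(✓)  0-110  001-0  0010-  01-01  1-010(✓)  1-011(✓)  1-101(✓)  100-0  1001-(✓)  1101-(✓)
size-2^2 implicants → --101  1-01-
Unchecked terms (primes): --101, 0-110, 001-0, 0010-, 01-01, 1-01-, 100-0
Minterm coverage:
  m5 ⊆ --101,0010-
  m9 ⊆ 01-01 [E]
  m13 ⊆ --101,01-01
  m14 ⊆ 0-110 [E]
  m18 ⊆ 1-01-,100-0
  m19 ⊆ 1-01- [E]
  m26 ⊆ 1-01- [E]
  m27 ⊆ 1-01- [E]
  m29 ⊆ --101 [E]
E = {--101, 0-110, 01-01, 1-01-}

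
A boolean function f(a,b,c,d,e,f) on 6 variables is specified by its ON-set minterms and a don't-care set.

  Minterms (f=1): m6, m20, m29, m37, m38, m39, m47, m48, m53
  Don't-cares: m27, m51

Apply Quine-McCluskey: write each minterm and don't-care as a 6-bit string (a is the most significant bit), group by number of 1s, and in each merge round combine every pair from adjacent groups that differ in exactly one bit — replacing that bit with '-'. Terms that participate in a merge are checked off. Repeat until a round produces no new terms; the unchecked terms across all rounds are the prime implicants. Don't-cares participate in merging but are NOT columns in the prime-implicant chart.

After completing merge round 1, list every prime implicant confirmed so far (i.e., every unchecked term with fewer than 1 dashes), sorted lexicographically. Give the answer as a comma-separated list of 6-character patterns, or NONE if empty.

size-2^0 implicants → 000110(✓)  010100  011011  011101  100101(✓)  100110(✓)  100111(✓)  101111(✓)  110000  110011  110101(✓)
size-2^1 implicants → -00110  1-0101  10-111  1001-1  10011-
Unchecked terms (primes): -00110, 010100, 011011, 011101, 1-0101, 10-111, 1001-1, 10011-, 110000, 110011

010100, 011011, 011101, 110000, 110011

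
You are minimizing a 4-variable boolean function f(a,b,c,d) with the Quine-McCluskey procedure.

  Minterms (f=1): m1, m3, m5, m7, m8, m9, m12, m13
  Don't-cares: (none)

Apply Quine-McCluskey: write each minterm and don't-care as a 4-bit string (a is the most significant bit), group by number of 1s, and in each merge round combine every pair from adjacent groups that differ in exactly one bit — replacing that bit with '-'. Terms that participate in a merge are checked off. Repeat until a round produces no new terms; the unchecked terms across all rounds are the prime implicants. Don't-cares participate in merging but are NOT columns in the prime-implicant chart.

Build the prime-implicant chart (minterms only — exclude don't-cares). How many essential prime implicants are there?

size-2^0 implicants → 0001(✓)  0011(✓)  0101(✓)  0111(✓)  1000(✓)  1001(✓)  1100(✓)  1101(✓)
size-2^1 implicants → -001(✓)  -101(✓)  0-01(✓)  0-11(✓)  00-1(✓)  01-1(✓)  1-00(✓)  1-01(✓)  100-(✓)  110-(✓)
size-2^2 implicants → --01  0--1  1-0-
Unchecked terms (primes): --01, 0--1, 1-0-
Minterm coverage:
  m1 ⊆ --01,0--1
  m3 ⊆ 0--1 [E]
  m5 ⊆ --01,0--1
  m7 ⊆ 0--1 [E]
  m8 ⊆ 1-0- [E]
  m9 ⊆ --01,1-0-
  m12 ⊆ 1-0- [E]
  m13 ⊆ --01,1-0-
E = {0--1, 1-0-}

2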